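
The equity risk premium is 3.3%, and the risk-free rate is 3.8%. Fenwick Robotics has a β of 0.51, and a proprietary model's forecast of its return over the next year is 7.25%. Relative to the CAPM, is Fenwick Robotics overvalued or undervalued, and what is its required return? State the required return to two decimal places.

Undervalued; required return 5.48%

Required return = R_f + β·MRP = 3.8% + 0.51 × 3.3% = 5.48%
Forecast 7.25% > required 5.48% → the stock plots above the SML → undervalued.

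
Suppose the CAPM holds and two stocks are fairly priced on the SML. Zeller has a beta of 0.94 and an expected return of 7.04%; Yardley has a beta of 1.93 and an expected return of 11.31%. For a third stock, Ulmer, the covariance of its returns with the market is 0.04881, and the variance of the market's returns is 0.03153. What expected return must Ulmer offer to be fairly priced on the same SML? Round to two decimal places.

9.66%

MRP = (11.31% − 7.04%) / (1.93 − 0.94) = 4.3131%
R_f = 7.04% − 0.94 × 4.3131% = 2.9857%
β_Ulmer = Cov / Var(R_m) = 0.04881 / 0.03153 = 1.5480
E(R_Ulmer) = R_f + β × MRP = 2.9857% + 1.5480 × 4.3131% = 9.66%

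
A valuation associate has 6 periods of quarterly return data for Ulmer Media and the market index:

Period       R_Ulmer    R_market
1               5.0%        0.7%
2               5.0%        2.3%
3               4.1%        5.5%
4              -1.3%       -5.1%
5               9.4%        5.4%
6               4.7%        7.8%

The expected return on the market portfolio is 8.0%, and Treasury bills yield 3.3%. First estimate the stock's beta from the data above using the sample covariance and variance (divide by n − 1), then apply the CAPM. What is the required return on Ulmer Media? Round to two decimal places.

5.83%

Mean R_i = (5.0 + 5.0 + 4.1 − 1.3 + 9.4 + 4.7) / 6 = 4.4833%
Mean R_m = (0.7 + 2.3 + 5.5 − 5.1 + 5.4 + 7.8) / 6 = 2.7667%
Σ(R_i − R̄_i)(R_m − R̄_m) = 57.1767  ⇒  Cov = 57.1767 / 5 = 11.4353
Σ(R_m − R̄_m)² = 106.1133  ⇒  Var(R_m) = 106.1133 / 5 = 21.2227
β = Cov / Var(R_m) = 11.4353 / 21.2227 = 0.5388
MRP = 8.0% − 3.3% = 4.70%
E(R) = R_f + β × MRP = 3.3% + 0.5388 × 4.7% = 5.83%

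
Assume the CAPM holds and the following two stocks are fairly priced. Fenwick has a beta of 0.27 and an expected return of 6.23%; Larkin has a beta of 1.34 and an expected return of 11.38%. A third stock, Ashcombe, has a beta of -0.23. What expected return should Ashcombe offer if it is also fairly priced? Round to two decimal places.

3.82%

MRP (SML slope) = (11.38% − 6.23%) / (1.34 − 0.27) = 5.15% / 1.07 = 4.8131%
R_f (intercept) = 6.23% − 0.27 × 4.8131% = 4.9305%
E(R_Ashcombe) = R_f + β × MRP = 4.9305% + -0.23 × 4.8131% = 3.82%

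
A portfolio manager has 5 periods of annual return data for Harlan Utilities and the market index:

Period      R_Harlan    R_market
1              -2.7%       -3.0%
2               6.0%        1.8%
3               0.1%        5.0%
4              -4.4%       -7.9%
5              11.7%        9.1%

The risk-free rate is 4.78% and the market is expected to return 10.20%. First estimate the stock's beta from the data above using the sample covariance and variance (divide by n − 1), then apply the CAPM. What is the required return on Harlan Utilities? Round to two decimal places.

9.36%

Mean R_i = (-2.7 + 6.0 + 0.1 − 4.4 + 11.7) / 5 = 2.1400%
Mean R_m = (-3.0 + 1.8 + 5.0 − 7.9 + 9.1) / 5 = 1.0000%
Σ(R_i − R̄_i)(R_m − R̄_m) = 149.9300  ⇒  Cov = 149.9300 / 4 = 37.4825
Σ(R_m − R̄_m)² = 177.4600  ⇒  Var(R_m) = 177.4600 / 4 = 44.3650
β = Cov / Var(R_m) = 37.4825 / 44.3650 = 0.8449
MRP = 10.20% − 4.78% = 5.42%
E(R) = R_f + β × MRP = 4.78% + 0.8449 × 5.42% = 9.36%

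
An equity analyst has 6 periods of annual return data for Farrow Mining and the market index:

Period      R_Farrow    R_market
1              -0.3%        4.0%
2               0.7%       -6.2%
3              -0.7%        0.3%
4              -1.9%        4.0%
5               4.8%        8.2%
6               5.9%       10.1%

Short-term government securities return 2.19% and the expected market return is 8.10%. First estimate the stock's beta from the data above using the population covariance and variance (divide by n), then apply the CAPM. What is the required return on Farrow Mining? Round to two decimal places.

4.16%

Mean R_i = (-0.3 + 0.7 − 0.7 − 1.9 + 4.8 + 5.9) / 6 = 1.4167%
Mean R_m = (4.0 − 6.2 + 0.3 + 4.0 + 8.2 + 10.1) / 6 = 3.4000%
Σ(R_i − R̄_i)(R_m − R̄_m) = 56.7000  ⇒  Cov = 56.7000 / 6 = 9.4500
Σ(R_m − R̄_m)² = 170.4200  ⇒  Var(R_m) = 170.4200 / 6 = 28.4033
β = Cov / Var(R_m) = 9.4500 / 28.4033 = 0.3327
MRP = 8.10% − 2.19% = 5.91%
E(R) = R_f + β × MRP = 2.19% + 0.3327 × 5.91% = 4.16%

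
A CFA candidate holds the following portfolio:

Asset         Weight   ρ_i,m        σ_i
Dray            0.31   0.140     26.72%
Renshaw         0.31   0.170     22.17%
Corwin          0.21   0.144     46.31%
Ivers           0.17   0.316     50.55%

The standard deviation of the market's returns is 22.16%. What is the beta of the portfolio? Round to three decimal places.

β_Dray = 0.140 × 26.72% / 22.16% = 0.1688
β_Renshaw = 0.170 × 22.17% / 22.16% = 0.1701
β_Corwin = 0.144 × 46.31% / 22.16% = 0.3009
β_Ivers = 0.316 × 50.55% / 22.16% = 0.7208
β_P = Σ w_i β_i = 0.31×0.1688 + 0.31×0.1701 + 0.21×0.3009 + 0.17×0.7208 = 0.2908

0.291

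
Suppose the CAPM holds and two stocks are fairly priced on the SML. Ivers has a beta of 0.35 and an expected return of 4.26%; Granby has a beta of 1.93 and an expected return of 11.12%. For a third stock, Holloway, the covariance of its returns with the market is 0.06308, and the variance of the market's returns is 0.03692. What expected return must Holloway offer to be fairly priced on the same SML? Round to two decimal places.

MRP = (11.12% − 4.26%) / (1.93 − 0.35) = 4.3418%
R_f = 4.26% − 0.35 × 4.3418% = 2.7404%
β_Holloway = Cov / Var(R_m) = 0.06308 / 0.03692 = 1.7086
E(R_Holloway) = R_f + β × MRP = 2.7404% + 1.7086 × 4.3418% = 10.16%

10.16%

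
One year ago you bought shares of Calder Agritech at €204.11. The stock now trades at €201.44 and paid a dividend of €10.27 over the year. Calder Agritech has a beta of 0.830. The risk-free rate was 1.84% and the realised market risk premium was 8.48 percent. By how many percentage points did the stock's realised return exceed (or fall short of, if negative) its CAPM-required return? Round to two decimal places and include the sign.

-5.15%

Realised HPR = (P1 + D1 − P0) / P0 = (201.44 + 10.27 − 204.11) / 204.11 = 7.60 / 204.11 = 3.7235%
CAPM required = R_f + β·MRP = 1.84% + 0.830 × 8.48% = 8.87840%
α = realised − required = 3.7235% − 8.87840% = -5.15%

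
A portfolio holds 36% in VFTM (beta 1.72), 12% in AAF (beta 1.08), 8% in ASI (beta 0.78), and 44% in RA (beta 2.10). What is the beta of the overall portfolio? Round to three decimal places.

1.735

β_P = Σ w_i β_i = 0.36×1.72 + 0.12×1.08 + 0.08×0.78 + 0.44×2.10 = 1.7352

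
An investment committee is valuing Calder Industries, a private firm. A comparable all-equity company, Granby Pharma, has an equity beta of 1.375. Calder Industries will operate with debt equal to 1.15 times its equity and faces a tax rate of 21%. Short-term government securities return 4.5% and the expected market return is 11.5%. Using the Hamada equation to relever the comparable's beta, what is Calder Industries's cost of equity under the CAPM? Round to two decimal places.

22.87%

β_L = β_U × [1 + (1 − t)(D/E)] = 1.375 × [1 + (1 − 0.21) × 1.15]
    = 1.375 × [1 + 0.79 × 1.15] = 1.375 × 1.9085 = 2.6242
MRP = 11.5% − 4.5% = 7.00%
E(R) = R_f + β_L × MRP = 4.5% + 2.6242 × 7.0% = 22.87%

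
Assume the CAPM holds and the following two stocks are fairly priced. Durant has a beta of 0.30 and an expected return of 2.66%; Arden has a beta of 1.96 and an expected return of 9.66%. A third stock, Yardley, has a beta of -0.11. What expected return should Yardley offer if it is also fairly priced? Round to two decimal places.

MRP (SML slope) = (9.66% − 2.66%) / (1.96 − 0.30) = 7.00% / 1.66 = 4.2169%
R_f (intercept) = 2.66% − 0.30 × 4.2169% = 1.3949%
E(R_Yardley) = R_f + β × MRP = 1.3949% + -0.11 × 4.2169% = 0.93%

0.93%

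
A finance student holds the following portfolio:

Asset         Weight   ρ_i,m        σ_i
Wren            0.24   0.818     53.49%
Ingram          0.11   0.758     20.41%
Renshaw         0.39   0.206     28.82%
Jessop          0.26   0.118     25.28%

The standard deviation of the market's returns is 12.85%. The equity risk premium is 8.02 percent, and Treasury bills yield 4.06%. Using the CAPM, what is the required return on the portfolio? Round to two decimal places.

β_Wren = 0.818 × 53.49% / 12.85% = 3.4050
β_Ingram = 0.758 × 20.41% / 12.85% = 1.2040
β_Renshaw = 0.206 × 28.82% / 12.85% = 0.4620
β_Jessop = 0.118 × 25.28% / 12.85% = 0.2321
β_P = Σ w_i β_i = 0.24×3.4050 + 0.11×1.2040 + 0.39×0.4620 + 0.26×0.2321 = 1.1902
E(R_P) = R_f + β_P × MRP = 4.06% + 1.1902 × 8.02% = 13.61%

13.61%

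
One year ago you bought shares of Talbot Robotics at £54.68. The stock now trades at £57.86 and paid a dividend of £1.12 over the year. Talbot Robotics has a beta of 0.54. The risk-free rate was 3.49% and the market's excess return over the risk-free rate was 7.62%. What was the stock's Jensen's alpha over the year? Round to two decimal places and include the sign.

Realised HPR = (P1 + D1 − P0) / P0 = (57.86 + 1.12 − 54.68) / 54.68 = 4.30 / 54.68 = 7.8639%
CAPM required = R_f + β·MRP = 3.49% + 0.54 × 7.62% = 7.6048%
α = realised − required = 7.8639% − 7.6048% = +0.26%

+0.26%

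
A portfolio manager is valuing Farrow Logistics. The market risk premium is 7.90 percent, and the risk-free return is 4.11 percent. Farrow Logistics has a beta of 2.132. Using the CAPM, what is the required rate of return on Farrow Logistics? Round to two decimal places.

20.95%

E(R) = R_f + β × MRP = 4.11% + 2.132 × 7.90% = 20.95%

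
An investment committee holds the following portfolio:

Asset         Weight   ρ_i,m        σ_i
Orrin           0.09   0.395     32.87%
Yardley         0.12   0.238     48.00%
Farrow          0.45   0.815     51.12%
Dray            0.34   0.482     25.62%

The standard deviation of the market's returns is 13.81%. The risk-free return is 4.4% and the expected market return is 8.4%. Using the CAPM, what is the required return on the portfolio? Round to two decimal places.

β_Orrin = 0.395 × 32.87% / 13.81% = 0.9402
β_Yardley = 0.238 × 48.00% / 13.81% = 0.8272
β_Farrow = 0.815 × 51.12% / 13.81% = 3.0169
β_Dray = 0.482 × 25.62% / 13.81% = 0.8942
β_P = Σ w_i β_i = 0.09×0.9402 + 0.12×0.8272 + 0.45×3.0169 + 0.34×0.8942 = 1.8455
MRP = 8.4% − 4.4% = 4.00%
E(R_P) = R_f + β_P × MRP = 4.4% + 1.8455 × 4.0% = 11.78%

11.78%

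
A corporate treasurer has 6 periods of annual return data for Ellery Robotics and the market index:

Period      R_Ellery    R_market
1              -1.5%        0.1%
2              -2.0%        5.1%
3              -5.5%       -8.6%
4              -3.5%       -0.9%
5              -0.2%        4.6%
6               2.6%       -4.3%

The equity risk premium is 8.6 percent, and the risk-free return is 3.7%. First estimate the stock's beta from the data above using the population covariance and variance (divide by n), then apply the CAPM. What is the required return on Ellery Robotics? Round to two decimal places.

Mean R_i = (-1.5 − 2.0 − 5.5 − 3.5 − 0.2 + 2.6) / 6 = -1.6833%
Mean R_m = (0.1 + 5.1 − 8.6 − 0.9 + 4.6 − 4.3) / 6 = -0.6667%
Σ(R_i − R̄_i)(R_m − R̄_m) = 21.2667  ⇒  Cov = 21.2667 / 6 = 3.5445
Σ(R_m − R̄_m)² = 137.7733  ⇒  Var(R_m) = 137.7733 / 6 = 22.9622
β = Cov / Var(R_m) = 3.5445 / 22.9622 = 0.1544
E(R) = R_f + β × MRP = 3.7% + 0.1544 × 8.6% = 5.03%

5.03%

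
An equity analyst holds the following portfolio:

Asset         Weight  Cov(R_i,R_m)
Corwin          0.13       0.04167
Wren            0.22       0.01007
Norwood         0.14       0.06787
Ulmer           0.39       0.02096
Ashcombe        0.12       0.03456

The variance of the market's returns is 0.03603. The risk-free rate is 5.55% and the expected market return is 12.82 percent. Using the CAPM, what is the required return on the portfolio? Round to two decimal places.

11.49%

β_Corwin = 0.04167 / 0.03603 = 1.1565
β_Wren = 0.01007 / 0.03603 = 0.2795
β_Norwood = 0.06787 / 0.03603 = 1.8837
β_Ulmer = 0.02096 / 0.03603 = 0.5817
β_Ashcombe = 0.03456 / 0.03603 = 0.9592
β_P = Σ w_i β_i = 0.13×1.1565 + 0.22×0.2795 + 0.14×1.8837 + 0.39×0.5817 + 0.12×0.9592 = 0.8175
MRP = 12.82% − 5.55% = 7.27%
E(R_P) = R_f + β_P × MRP = 5.55% + 0.8175 × 7.27% = 11.49%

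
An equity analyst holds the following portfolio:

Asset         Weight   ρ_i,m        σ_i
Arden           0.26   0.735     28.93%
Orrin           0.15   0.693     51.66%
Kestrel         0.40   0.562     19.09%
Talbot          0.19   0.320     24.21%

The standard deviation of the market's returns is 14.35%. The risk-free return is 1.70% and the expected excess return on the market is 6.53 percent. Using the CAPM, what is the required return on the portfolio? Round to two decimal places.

9.28%

β_Arden = 0.735 × 28.93% / 14.35% = 1.4818
β_Orrin = 0.693 × 51.66% / 14.35% = 2.4948
β_Kestrel = 0.562 × 19.09% / 14.35% = 0.7476
β_Talbot = 0.320 × 24.21% / 14.35% = 0.5399
β_P = Σ w_i β_i = 0.26×1.4818 + 0.15×2.4948 + 0.40×0.7476 + 0.19×0.5399 = 1.1611
E(R_P) = R_f + β_P × MRP = 1.70% + 1.1611 × 6.53% = 9.28%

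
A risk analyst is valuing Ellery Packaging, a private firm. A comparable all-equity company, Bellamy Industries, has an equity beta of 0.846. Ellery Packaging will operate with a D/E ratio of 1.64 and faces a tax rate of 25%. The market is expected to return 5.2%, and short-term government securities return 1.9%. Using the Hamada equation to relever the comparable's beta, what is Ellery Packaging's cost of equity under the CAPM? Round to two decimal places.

β_L = β_U × [1 + (1 − t)(D/E)] = 0.846 × [1 + (1 − 0.25) × 1.64]
    = 0.846 × [1 + 0.75 × 1.64] = 0.846 × 2.2300 = 1.8866
MRP = 5.2% − 1.9% = 3.30%
E(R) = R_f + β_L × MRP = 1.9% + 1.8866 × 3.3% = 8.13%

8.13%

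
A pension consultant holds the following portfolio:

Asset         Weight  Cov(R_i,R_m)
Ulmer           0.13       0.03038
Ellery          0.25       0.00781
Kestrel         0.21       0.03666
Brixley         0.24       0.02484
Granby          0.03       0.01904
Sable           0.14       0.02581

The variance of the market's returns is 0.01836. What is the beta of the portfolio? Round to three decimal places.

1.293

β_Ulmer = 0.03038 / 0.01836 = 1.6547
β_Ellery = 0.00781 / 0.01836 = 0.4254
β_Kestrel = 0.03666 / 0.01836 = 1.9967
β_Brixley = 0.02484 / 0.01836 = 1.3529
β_Granby = 0.01904 / 0.01836 = 1.0370
β_Sable = 0.02581 / 0.01836 = 1.4058
β_P = Σ w_i β_i = 0.13×1.6547 + 0.25×0.4254 + 0.21×1.9967 + 0.24×1.3529 + 0.03×1.0370 + 0.14×1.4058 = 1.2934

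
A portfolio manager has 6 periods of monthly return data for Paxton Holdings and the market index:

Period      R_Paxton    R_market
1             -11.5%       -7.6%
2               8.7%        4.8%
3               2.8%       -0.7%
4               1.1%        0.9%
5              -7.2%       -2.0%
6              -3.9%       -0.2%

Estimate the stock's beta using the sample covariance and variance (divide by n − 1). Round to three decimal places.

Mean R_i = (-11.5 + 8.7 + 2.8 + 1.1 − 7.2 − 3.9) / 6 = -1.6667%
Mean R_m = (-7.6 + 4.8 − 0.7 + 0.9 − 2.0 − 0.2) / 6 = -0.8000%
Σ(R_i − R̄_i)(R_m − R̄_m) = 135.3700  ⇒  Cov = 135.3700 / 5 = 27.0740
Σ(R_m − R̄_m)² = 82.3000  ⇒  Var(R_m) = 82.3000 / 5 = 16.4600
β = Cov / Var(R_m) = 27.0740 / 16.4600 = 1.6448

1.645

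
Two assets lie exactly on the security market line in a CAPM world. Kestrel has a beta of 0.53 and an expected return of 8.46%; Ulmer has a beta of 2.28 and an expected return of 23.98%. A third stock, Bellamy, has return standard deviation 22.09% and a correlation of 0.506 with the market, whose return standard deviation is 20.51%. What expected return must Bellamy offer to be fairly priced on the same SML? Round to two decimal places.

8.59%

MRP = (23.98% − 8.46%) / (2.28 − 0.53) = 8.8686%
R_f = 8.46% − 0.53 × 8.8686% = 3.7596%
β_Bellamy = ρ·σ_i/σ_m = 0.506 × 22.09 / 20.51 = 0.5450
E(R_Bellamy) = R_f + β × MRP = 3.7596% + 0.5450 × 8.8686% = 8.59%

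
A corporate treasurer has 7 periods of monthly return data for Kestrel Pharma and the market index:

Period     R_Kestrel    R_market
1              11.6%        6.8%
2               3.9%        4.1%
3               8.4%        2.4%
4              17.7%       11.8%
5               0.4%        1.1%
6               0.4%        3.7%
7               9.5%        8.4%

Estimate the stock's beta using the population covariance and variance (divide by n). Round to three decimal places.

Mean R_i = (11.6 + 3.9 + 8.4 + 17.7 + 0.4 + 0.4 + 9.5) / 7 = 7.4143%
Mean R_m = (6.8 + 4.1 + 2.4 + 11.8 + 1.1 + 3.7 + 8.4) / 7 = 5.4714%
Σ(R_i − R̄_i)(R_m − R̄_m) = 121.6429  ⇒  Cov = 121.6429 / 7 = 17.3776
Σ(R_m − R̄_m)² = 83.9543  ⇒  Var(R_m) = 83.9543 / 7 = 11.9935
β = Cov / Var(R_m) = 17.3776 / 11.9935 = 1.4489

1.449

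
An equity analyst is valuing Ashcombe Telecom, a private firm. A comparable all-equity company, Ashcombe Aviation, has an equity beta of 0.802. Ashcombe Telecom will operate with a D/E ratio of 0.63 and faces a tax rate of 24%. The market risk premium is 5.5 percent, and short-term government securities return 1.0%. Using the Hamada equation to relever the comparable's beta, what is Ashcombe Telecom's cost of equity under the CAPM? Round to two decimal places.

7.52%

β_L = β_U × [1 + (1 − t)(D/E)] = 0.802 × [1 + (1 − 0.24) × 0.63]
    = 0.802 × [1 + 0.76 × 0.63] = 0.802 × 1.4788 = 1.1860
E(R) = R_f + β_L × MRP = 1.0% + 1.1860 × 5.5% = 7.52%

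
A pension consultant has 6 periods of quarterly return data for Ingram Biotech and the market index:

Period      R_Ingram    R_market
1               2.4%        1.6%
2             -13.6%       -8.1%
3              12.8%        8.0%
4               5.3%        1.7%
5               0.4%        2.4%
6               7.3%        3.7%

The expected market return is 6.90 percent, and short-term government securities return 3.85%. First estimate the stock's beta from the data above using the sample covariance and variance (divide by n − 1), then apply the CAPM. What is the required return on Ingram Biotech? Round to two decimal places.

Mean R_i = (2.4 − 13.6 + 12.8 + 5.3 + 0.4 + 7.3) / 6 = 2.4333%
Mean R_m = (1.6 − 8.1 + 8.0 + 1.7 + 2.4 + 3.7) / 6 = 1.5500%
Σ(R_i − R̄_i)(R_m − R̄_m) = 230.7500  ⇒  Cov = 230.7500 / 5 = 46.1500
Σ(R_m − R̄_m)² = 140.0950  ⇒  Var(R_m) = 140.0950 / 5 = 28.0190
β = Cov / Var(R_m) = 46.1500 / 28.0190 = 1.6471
MRP = 6.90% − 3.85% = 3.05%
E(R) = R_f + β × MRP = 3.85% + 1.6471 × 3.05% = 8.87%

8.87%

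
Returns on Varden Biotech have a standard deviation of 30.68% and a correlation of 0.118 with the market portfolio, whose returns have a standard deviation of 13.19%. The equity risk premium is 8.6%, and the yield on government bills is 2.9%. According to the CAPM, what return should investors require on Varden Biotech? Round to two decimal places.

5.26%

β = ρ × σ_i / σ_m = 0.118 × 30.68% / 13.19% = 0.2745
E(R) = 2.9% + 0.2745 × 8.6% = 5.26%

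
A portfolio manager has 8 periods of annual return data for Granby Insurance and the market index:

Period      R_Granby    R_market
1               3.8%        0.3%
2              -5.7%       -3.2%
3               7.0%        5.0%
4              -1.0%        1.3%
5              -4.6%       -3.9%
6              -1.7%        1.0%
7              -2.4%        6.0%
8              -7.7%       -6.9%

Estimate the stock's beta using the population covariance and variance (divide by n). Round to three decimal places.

Mean R_i = (3.8 − 5.7 + 7.0 − 1.0 − 4.6 − 1.7 − 2.4 − 7.7) / 8 = -1.5375%
Mean R_m = (0.3 − 3.2 + 5.0 + 1.3 − 3.9 + 1.0 + 6.0 − 6.9) / 8 = -0.0500%
Σ(R_i − R̄_i)(R_m − R̄_m) = 107.4350  ⇒  Cov = 107.4350 / 8 = 13.4294
Σ(R_m − R̄_m)² = 136.8200  ⇒  Var(R_m) = 136.8200 / 8 = 17.1025
β = Cov / Var(R_m) = 13.4294 / 17.1025 = 0.7852

0.785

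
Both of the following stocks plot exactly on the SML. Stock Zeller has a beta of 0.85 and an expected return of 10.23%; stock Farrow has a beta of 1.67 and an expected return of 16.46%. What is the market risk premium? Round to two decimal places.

Both satisfy E(R) = R_f + β·MRP, so the slope of the SML is
MRP = (16.46% − 10.23%) / (1.67 − 0.85) = 6.23% / 0.82 = 7.5976%

7.60%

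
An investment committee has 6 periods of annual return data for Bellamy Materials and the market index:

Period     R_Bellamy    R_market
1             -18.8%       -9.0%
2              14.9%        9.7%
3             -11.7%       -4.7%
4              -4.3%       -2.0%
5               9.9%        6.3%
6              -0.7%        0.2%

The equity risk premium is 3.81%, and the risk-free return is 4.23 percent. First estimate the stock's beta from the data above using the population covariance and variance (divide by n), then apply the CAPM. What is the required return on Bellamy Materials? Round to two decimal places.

Mean R_i = (-18.8 + 14.9 − 11.7 − 4.3 + 9.9 − 0.7) / 6 = -1.7833%
Mean R_m = (-9.0 + 9.7 − 4.7 − 2.0 + 6.3 + 0.2) / 6 = 0.0833%
Σ(R_i − R̄_i)(R_m − R̄_m) = 440.4417  ⇒  Cov = 440.4417 / 6 = 73.4070
Σ(R_m − R̄_m)² = 240.8683  ⇒  Var(R_m) = 240.8683 / 6 = 40.1447
β = Cov / Var(R_m) = 73.4070 / 40.1447 = 1.8286
E(R) = R_f + β × MRP = 4.23% + 1.8286 × 3.81% = 11.20%

11.20%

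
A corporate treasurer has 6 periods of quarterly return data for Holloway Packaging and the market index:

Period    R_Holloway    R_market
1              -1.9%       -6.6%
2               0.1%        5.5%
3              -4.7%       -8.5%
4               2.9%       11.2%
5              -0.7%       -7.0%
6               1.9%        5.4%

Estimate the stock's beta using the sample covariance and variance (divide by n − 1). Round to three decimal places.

0.288

Mean R_i = (-1.9 + 0.1 − 4.7 + 2.9 − 0.7 + 1.9) / 6 = -0.4000%
Mean R_m = (-6.6 + 5.5 − 8.5 + 11.2 − 7.0 + 5.4) / 6 = 0.0000%
Σ(R_i − R̄_i)(R_m − R̄_m) = 100.6800  ⇒  Cov = 100.6800 / 5 = 20.1360
Σ(R_m − R̄_m)² = 349.6600  ⇒  Var(R_m) = 349.6600 / 5 = 69.9320
β = Cov / Var(R_m) = 20.1360 / 69.9320 = 0.2879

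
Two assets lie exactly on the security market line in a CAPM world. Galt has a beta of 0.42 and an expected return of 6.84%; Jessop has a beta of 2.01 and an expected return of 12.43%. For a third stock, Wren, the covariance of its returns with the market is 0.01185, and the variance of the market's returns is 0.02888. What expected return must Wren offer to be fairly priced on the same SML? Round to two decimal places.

MRP = (12.43% − 6.84%) / (2.01 − 0.42) = 3.5157%
R_f = 6.84% − 0.42 × 3.5157% = 5.3634%
β_Wren = Cov / Var(R_m) = 0.01185 / 0.02888 = 0.4103
E(R_Wren) = R_f + β × MRP = 5.3634% + 0.4103 × 3.5157% = 6.81%

6.81%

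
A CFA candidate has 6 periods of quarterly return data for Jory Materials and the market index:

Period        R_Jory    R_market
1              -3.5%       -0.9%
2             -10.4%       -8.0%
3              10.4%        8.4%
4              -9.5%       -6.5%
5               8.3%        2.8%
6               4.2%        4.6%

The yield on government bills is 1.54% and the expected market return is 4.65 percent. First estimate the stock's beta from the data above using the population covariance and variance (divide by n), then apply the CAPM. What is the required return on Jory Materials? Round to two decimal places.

5.73%

Mean R_i = (-3.5 − 10.4 + 10.4 − 9.5 + 8.3 + 4.2) / 6 = -0.0833%
Mean R_m = (-0.9 − 8.0 + 8.4 − 6.5 + 2.8 + 4.6) / 6 = 0.0667%
Σ(R_i − R̄_i)(R_m − R̄_m) = 278.0533  ⇒  Cov = 278.0533 / 6 = 46.3422
Σ(R_m − R̄_m)² = 206.5933  ⇒  Var(R_m) = 206.5933 / 6 = 34.4322
β = Cov / Var(R_m) = 46.3422 / 34.4322 = 1.3459
MRP = 4.65% − 1.54% = 3.11%
E(R) = R_f + β × MRP = 1.54% + 1.3459 × 3.11% = 5.73%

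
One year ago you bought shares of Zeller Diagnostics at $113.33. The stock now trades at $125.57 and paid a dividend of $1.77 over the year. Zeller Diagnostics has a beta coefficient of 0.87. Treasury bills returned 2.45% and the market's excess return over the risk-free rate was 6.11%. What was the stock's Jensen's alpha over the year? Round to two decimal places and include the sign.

+4.60%

Realised HPR = (P1 + D1 − P0) / P0 = (125.57 + 1.77 − 113.33) / 113.33 = 14.01 / 113.33 = 12.3621%
CAPM required = R_f + β·MRP = 2.45% + 0.87 × 6.11% = 7.7657%
α = realised − required = 12.3621% − 7.7657% = +4.60%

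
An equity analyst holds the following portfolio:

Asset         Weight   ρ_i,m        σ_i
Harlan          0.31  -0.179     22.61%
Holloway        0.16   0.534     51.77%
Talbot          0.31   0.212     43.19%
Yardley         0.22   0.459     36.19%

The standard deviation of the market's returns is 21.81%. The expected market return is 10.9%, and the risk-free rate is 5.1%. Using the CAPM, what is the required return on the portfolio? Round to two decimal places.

β_Harlan = -0.179 × 22.61% / 21.81% = -0.1856
β_Holloway = 0.534 × 51.77% / 21.81% = 1.2675
β_Talbot = 0.212 × 43.19% / 21.81% = 0.4198
β_Yardley = 0.459 × 36.19% / 21.81% = 0.7616
β_P = Σ w_i β_i = 0.31×-0.1856 + 0.16×1.2675 + 0.31×0.4198 + 0.22×0.7616 = 0.4430
MRP = 10.9% − 5.1% = 5.80%
E(R_P) = R_f + β_P × MRP = 5.1% + 0.4430 × 5.8% = 7.67%

7.67%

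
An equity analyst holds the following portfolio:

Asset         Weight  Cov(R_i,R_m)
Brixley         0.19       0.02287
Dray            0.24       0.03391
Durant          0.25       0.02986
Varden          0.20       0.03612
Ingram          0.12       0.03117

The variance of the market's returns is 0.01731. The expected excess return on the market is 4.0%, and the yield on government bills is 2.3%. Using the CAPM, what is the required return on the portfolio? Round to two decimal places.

9.44%

β_Brixley = 0.02287 / 0.01731 = 1.3212
β_Dray = 0.03391 / 0.01731 = 1.9590
β_Durant = 0.02986 / 0.01731 = 1.7250
β_Varden = 0.03612 / 0.01731 = 2.0867
β_Ingram = 0.03117 / 0.01731 = 1.8007
β_P = Σ w_i β_i = 0.19×1.3212 + 0.24×1.9590 + 0.25×1.7250 + 0.20×2.0867 + 0.12×1.8007 = 1.7859
E(R_P) = R_f + β_P × MRP = 2.3% + 1.7859 × 4.0% = 9.44%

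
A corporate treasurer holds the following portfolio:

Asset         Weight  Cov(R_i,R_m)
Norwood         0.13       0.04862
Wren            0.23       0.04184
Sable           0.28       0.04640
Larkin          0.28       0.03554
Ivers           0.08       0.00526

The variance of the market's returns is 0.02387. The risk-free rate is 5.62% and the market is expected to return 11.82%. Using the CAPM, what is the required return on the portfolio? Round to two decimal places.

β_Norwood = 0.04862 / 0.02387 = 2.0369
β_Wren = 0.04184 / 0.02387 = 1.7528
β_Sable = 0.04640 / 0.02387 = 1.9439
β_Larkin = 0.03554 / 0.02387 = 1.4889
β_Ivers = 0.00526 / 0.02387 = 0.2204
β_P = Σ w_i β_i = 0.13×2.0369 + 0.23×1.7528 + 0.28×1.9439 + 0.28×1.4889 + 0.08×0.2204 = 1.6468
MRP = 11.82% − 5.62% = 6.20%
E(R_P) = R_f + β_P × MRP = 5.62% + 1.6468 × 6.20% = 15.83%

15.83%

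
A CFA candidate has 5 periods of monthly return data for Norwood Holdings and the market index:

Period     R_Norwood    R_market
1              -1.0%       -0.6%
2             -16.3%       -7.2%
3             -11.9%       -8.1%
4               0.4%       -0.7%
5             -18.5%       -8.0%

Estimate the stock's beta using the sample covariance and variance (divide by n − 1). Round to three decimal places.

2.111

Mean R_i = (-1.0 − 16.3 − 11.9 + 0.4 − 18.5) / 5 = -9.4600%
Mean R_m = (-0.6 − 7.2 − 8.1 − 0.7 − 8.0) / 5 = -4.9200%
Σ(R_i − R̄_i)(R_m − R̄_m) = 129.3540  ⇒  Cov = 129.3540 / 4 = 32.3385
Σ(R_m − R̄_m)² = 61.2680  ⇒  Var(R_m) = 61.2680 / 4 = 15.3170
β = Cov / Var(R_m) = 32.3385 / 15.3170 = 2.1113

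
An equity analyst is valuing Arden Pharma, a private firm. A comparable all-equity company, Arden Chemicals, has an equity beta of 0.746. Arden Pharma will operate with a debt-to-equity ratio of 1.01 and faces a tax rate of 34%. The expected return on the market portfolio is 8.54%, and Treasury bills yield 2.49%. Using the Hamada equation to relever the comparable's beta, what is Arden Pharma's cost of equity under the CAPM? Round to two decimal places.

10.01%

β_L = β_U × [1 + (1 − t)(D/E)] = 0.746 × [1 + (1 − 0.34) × 1.01]
    = 0.746 × [1 + 0.66 × 1.01] = 0.746 × 1.6666 = 1.2433
MRP = 8.54% − 2.49% = 6.05%
E(R) = R_f + β_L × MRP = 2.49% + 1.2433 × 6.05% = 10.01%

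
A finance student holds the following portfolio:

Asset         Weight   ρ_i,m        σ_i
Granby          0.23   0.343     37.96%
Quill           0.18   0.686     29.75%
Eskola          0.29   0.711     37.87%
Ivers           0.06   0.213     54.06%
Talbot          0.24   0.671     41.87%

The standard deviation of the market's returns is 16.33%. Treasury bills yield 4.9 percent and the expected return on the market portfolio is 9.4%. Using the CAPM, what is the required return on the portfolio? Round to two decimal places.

10.94%

β_Granby = 0.343 × 37.96% / 16.33% = 0.7973
β_Quill = 0.686 × 29.75% / 16.33% = 1.2498
β_Eskola = 0.711 × 37.87% / 16.33% = 1.6488
β_Ivers = 0.213 × 54.06% / 16.33% = 0.7051
β_Talbot = 0.671 × 41.87% / 16.33% = 1.7204
β_P = Σ w_i β_i = 0.23×0.7973 + 0.18×1.2498 + 0.29×1.6488 + 0.06×0.7051 + 0.24×1.7204 = 1.3417
MRP = 9.4% − 4.9% = 4.50%
E(R_P) = R_f + β_P × MRP = 4.9% + 1.3417 × 4.5% = 10.94%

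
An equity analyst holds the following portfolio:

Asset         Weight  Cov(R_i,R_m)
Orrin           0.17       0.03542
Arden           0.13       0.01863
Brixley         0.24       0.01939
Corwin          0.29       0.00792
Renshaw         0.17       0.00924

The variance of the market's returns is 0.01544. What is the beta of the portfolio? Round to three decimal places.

β_Orrin = 0.03542 / 0.01544 = 2.2940
β_Arden = 0.01863 / 0.01544 = 1.2066
β_Brixley = 0.01939 / 0.01544 = 1.2558
β_Corwin = 0.00792 / 0.01544 = 0.5130
β_Renshaw = 0.00924 / 0.01544 = 0.5984
β_P = Σ w_i β_i = 0.17×2.2940 + 0.13×1.2066 + 0.24×1.2558 + 0.29×0.5130 + 0.17×0.5984 = 1.0987

1.099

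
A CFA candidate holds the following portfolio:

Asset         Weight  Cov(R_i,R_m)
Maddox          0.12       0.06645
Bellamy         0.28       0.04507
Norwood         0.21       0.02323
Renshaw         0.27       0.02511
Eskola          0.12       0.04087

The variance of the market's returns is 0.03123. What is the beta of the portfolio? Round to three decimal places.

β_Maddox = 0.06645 / 0.03123 = 2.1278
β_Bellamy = 0.04507 / 0.03123 = 1.4432
β_Norwood = 0.02323 / 0.03123 = 0.7438
β_Renshaw = 0.02511 / 0.03123 = 0.8040
β_Eskola = 0.04087 / 0.03123 = 1.3087
β_P = Σ w_i β_i = 0.12×2.1278 + 0.28×1.4432 + 0.21×0.7438 + 0.27×0.8040 + 0.12×1.3087 = 1.1898

1.190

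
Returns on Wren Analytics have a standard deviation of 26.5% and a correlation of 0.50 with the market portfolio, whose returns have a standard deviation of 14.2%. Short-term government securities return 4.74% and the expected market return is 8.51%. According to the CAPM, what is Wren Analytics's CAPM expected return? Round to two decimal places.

β = ρ × σ_i / σ_m = 0.50 × 26.5% / 14.2% = 0.9331
MRP = 8.51% − 4.74% = 3.77%
E(R) = 4.74% + 0.9331 × 3.77% = 8.26%

8.26%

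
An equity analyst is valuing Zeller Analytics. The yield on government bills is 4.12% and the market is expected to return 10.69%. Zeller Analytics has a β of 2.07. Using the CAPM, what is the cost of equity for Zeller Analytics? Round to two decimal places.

Market risk premium = E(R_m) − R_f = 10.69% − 4.12% = 6.57%
E(R) = R_f + β × MRP = 4.12% + 2.07 × 6.57% = 17.72%

17.72%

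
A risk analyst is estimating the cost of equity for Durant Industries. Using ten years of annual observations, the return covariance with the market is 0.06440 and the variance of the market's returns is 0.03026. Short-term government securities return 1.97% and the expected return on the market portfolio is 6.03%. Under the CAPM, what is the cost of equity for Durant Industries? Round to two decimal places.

β = Cov(R_i, R_m) / Var(R_m) = 0.06440 / 0.03026 = 2.1282
MRP = 6.03% − 1.97% = 4.06%
E(R) = R_f + β × MRP = 1.97% + 2.1282 × 4.06% = 10.61%

10.61%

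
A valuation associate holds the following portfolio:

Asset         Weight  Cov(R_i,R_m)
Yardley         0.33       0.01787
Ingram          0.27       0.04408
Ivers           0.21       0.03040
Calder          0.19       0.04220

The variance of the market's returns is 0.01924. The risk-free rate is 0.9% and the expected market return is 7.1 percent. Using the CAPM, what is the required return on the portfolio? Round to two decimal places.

β_Yardley = 0.01787 / 0.01924 = 0.9288
β_Ingram = 0.04408 / 0.01924 = 2.2911
β_Ivers = 0.03040 / 0.01924 = 1.5800
β_Calder = 0.04220 / 0.01924 = 2.1933
β_P = Σ w_i β_i = 0.33×0.9288 + 0.27×2.2911 + 0.21×1.5800 + 0.19×2.1933 = 1.6736
MRP = 7.1% − 0.9% = 6.20%
E(R_P) = R_f + β_P × MRP = 0.9% + 1.6736 × 6.2% = 11.28%

11.28%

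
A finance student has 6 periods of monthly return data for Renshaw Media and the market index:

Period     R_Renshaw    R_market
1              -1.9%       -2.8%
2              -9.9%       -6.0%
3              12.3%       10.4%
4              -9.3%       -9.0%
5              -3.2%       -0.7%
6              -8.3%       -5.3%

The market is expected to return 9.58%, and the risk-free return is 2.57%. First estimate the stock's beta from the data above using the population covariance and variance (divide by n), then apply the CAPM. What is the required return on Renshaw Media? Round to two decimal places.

Mean R_i = (-1.9 − 9.9 + 12.3 − 9.3 − 3.2 − 8.3) / 6 = -3.3833%
Mean R_m = (-2.8 − 6.0 + 10.4 − 9.0 − 0.7 − 5.3) / 6 = -2.2333%
Σ(R_i − R̄_i)(R_m − R̄_m) = 277.2333  ⇒  Cov = 277.2333 / 6 = 46.2056
Σ(R_m − R̄_m)² = 231.6533  ⇒  Var(R_m) = 231.6533 / 6 = 38.6089
β = Cov / Var(R_m) = 46.2056 / 38.6089 = 1.1968
MRP = 9.58% − 2.57% = 7.01%
E(R) = R_f + β × MRP = 2.57% + 1.1968 × 7.01% = 10.96%

10.96%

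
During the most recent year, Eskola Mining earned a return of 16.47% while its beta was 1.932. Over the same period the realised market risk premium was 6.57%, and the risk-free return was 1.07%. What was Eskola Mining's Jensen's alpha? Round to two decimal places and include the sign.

CAPM benchmark = R_f + β(R_m − R_f) = 1.07% + 1.932 × 6.57% = 13.76324%
α = actual − benchmark = 16.47% − 13.76324% = +2.71%

+2.71%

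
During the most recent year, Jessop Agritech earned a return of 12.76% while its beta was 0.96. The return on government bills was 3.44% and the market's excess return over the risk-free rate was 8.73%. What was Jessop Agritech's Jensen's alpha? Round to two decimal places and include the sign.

+0.94%

CAPM benchmark = R_f + β(R_m − R_f) = 3.44% + 0.96 × 8.73% = 11.8208%
α = actual − benchmark = 12.76% − 11.8208% = +0.94%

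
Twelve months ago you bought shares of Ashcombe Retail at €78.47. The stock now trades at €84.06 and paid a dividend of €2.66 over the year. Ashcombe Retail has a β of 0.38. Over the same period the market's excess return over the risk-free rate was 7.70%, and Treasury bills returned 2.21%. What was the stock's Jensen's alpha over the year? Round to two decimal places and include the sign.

+5.38%

Realised HPR = (P1 + D1 − P0) / P0 = (84.06 + 2.66 − 78.47) / 78.47 = 8.25 / 78.47 = 10.5136%
CAPM required = R_f + β·MRP = 2.21% + 0.38 × 7.70% = 5.1360%
α = realised − required = 10.5136% − 5.1360% = +5.38%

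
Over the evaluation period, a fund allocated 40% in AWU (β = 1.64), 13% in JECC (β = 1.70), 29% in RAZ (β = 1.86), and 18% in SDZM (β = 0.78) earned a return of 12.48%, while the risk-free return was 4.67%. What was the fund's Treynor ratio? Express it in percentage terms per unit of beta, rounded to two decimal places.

5.02%

β_P = 0.40×1.64 + 0.13×1.70 + 0.29×1.86 + 0.18×0.78 = 1.5568
Treynor = (R_P − R_f) / β_P = (12.48% − 4.67%) / 1.5568 = 7.81% / 1.5568 = 5.02%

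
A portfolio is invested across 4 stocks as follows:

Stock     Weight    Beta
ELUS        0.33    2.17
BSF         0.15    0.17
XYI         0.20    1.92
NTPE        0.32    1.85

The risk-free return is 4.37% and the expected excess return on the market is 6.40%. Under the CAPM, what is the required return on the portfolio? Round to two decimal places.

15.36%

β_P = Σ w_i β_i = 0.33×2.17 + 0.15×0.17 + 0.20×1.92 + 0.32×1.85 = 1.7176
E(R_P) = R_f + β_P × MRP = 4.37% + 1.7176 × 6.40% = 15.36%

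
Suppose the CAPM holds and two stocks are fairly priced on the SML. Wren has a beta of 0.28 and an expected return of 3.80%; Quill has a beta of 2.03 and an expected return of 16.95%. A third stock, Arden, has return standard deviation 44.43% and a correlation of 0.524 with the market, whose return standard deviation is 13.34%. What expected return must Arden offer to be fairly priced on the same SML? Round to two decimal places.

14.81%

MRP = (16.95% − 3.80%) / (2.03 − 0.28) = 7.5143%
R_f = 3.80% − 0.28 × 7.5143% = 1.6960%
β_Arden = ρ·σ_i/σ_m = 0.524 × 44.43 / 13.34 = 1.7452
E(R_Arden) = R_f + β × MRP = 1.6960% + 1.7452 × 7.5143% = 14.81%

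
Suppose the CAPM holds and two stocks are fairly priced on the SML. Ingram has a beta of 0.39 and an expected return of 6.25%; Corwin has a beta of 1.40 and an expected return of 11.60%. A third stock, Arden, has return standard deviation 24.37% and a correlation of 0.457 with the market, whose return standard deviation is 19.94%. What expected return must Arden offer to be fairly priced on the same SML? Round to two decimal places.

MRP = (11.60% − 6.25%) / (1.40 − 0.39) = 5.2970%
R_f = 6.25% − 0.39 × 5.2970% = 4.1842%
β_Arden = ρ·σ_i/σ_m = 0.457 × 24.37 / 19.94 = 0.5585
E(R_Arden) = R_f + β × MRP = 4.1842% + 0.5585 × 5.2970% = 7.14%

7.14%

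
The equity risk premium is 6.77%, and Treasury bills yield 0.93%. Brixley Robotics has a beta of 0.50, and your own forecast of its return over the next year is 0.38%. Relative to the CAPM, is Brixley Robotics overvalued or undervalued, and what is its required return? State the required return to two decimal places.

Overvalued; required return 4.32%

Required return = R_f + β·MRP = 0.93% + 0.50 × 6.77% = 4.32%
Forecast 0.38% < required 4.32% → the stock plots below the SML → overvalued.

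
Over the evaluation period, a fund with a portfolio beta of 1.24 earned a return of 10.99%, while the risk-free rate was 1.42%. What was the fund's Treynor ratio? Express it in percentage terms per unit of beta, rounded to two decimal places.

7.72%

Treynor = (R_P − R_f) / β_P = (10.99% − 1.42%) / 1.2400 = 9.57% / 1.2400 = 7.72%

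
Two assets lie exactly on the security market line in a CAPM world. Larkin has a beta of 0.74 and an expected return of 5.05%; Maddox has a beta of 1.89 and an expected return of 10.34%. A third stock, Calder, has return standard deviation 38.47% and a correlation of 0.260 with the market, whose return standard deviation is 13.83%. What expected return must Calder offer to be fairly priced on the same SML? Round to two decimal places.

MRP = (10.34% − 5.05%) / (1.89 − 0.74) = 4.6000%
R_f = 5.05% − 0.74 × 4.6000% = 1.6460%
β_Calder = ρ·σ_i/σ_m = 0.260 × 38.47 / 13.83 = 0.7232
E(R_Calder) = R_f + β × MRP = 1.6460% + 0.7232 × 4.6000% = 4.97%

4.97%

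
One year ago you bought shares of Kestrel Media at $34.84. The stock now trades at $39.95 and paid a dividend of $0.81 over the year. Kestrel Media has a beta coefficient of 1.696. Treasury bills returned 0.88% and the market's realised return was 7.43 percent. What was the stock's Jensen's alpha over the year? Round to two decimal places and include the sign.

+5.00%

Realised HPR = (P1 + D1 − P0) / P0 = (39.95 + 0.81 − 34.84) / 34.84 = 5.92 / 34.84 = 16.9920%
MRP = 7.43% − 0.88% = 6.55%
CAPM required = R_f + β·MRP = 0.88% + 1.696 × 6.55% = 11.98880%
α = realised − required = 16.9920% − 11.98880% = +5.00%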